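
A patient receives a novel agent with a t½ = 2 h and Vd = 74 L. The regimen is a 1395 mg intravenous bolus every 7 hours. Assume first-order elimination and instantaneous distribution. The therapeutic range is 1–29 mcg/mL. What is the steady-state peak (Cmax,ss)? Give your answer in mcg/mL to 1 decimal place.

Over one 7-h interval, 7/2 ≈ 3.5 half-lives elapse, leaving f ≈ 0.0884 of each dose.
Accumulation ratio R = 1/(1 − f) ≈ 1/0.9116 ≈ 1.0970.
Each bolus raises the concentration by D/Vd = 1395/74 ≈ 18.851 mcg/mL.
Steady-state peak Cmax,ss = C₀·R ≈ 18.851 × 1.0970 ≈ 20.680 mcg/mL.
Peak 20.7 mcg/mL vs MTC 29 mcg/mL: below toxic threshold.

20.7 mcg/mL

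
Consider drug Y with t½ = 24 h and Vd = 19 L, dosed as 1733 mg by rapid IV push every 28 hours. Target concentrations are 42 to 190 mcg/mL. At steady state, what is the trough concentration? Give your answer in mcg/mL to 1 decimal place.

73.3 mcg/mL

τ/t½ = 28/24 ≈ 1.1667, so fraction remaining f = (1/2)^(28/24) ≈ 0.4454.
Each bolus raises the concentration by D/Vd = 1733/19 ≈ 91.211 mcg/mL.
Steady-state trough Cmin,ss = C₀·f/(1−f) ≈ 91.211 × 0.4454/0.5546 ≈ 73.252 mcg/mL.
Trough 73.3 mcg/mL vs MEC 42 mcg/mL: adequate.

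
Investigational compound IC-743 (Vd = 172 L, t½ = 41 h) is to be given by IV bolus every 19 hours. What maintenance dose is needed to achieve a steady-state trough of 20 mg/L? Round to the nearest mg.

τ/t½ = 19/41 ≈ 0.46341, so f = (1/2)^(19/41) ≈ 0.725268.
Cmin,ss = (D/Vd)·f/(1−f), so D = Cmin,ss·Vd·(1−f)/f.
D = 20 × 172 × (1−f)/f ≈ 20 × 172 × 0.37880 ≈ 1303.07 mg.

1303 mg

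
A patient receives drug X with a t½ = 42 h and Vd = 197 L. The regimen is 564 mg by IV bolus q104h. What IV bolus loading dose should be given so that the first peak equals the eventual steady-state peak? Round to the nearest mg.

f = (1/2)^(104/42) ≈ 0.179718; accumulation ratio R = 1/(1−f) ≈ 1.21909.
Loading dose to hit Cmax,ss on first dose: D_load = D_maint·R ≈ 564 × 1.21909 ≈ 687.57 mg.

688 mg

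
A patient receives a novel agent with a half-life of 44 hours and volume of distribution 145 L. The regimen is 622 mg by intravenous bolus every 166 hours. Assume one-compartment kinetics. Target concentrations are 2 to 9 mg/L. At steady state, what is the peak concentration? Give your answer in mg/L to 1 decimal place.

k = ln2/t½ = ln2/44 ≈ 0.015753 h⁻¹; fraction remaining f = e^(−kτ) = e^(−0.015753×166) ≈ 0.0732.
Accumulation ratio R = 1/(1 − f) ≈ 1/0.9268 ≈ 1.0790.
Single-dose peak C₀ = D/Vd = 622/145 ≈ 4.290 mg/L.
Steady-state peak Cmax,ss = C₀·R ≈ 4.290 × 1.0790 ≈ 4.629 mg/L.
Peak 4.6 mg/L vs MTC 9 mg/L: below toxic threshold.

4.6 mg/L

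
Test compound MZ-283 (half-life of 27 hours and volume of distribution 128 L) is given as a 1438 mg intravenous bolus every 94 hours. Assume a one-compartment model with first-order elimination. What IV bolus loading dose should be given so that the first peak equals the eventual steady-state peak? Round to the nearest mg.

1579 mg

f = (1/2)^(94/27) ≈ 0.089530; accumulation ratio R = 1/(1−f) ≈ 1.09833.
Loading dose to hit Cmax,ss on first dose: D_load = D_maint·R ≈ 1438 × 1.09833 ≈ 1579.40 mg.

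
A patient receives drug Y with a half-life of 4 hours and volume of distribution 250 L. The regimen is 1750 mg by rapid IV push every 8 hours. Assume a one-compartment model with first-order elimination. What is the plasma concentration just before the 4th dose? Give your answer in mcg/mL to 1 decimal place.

2.3 mcg/mL

f = (1/2)^(τ/t½) = (1/2)^(8/4) ≈ 0.2500.
C₀ = D/Vd = 1750/250 ≈ 7.000 mcg/mL.
Before the 4th dose, 3 doses have been given. Superposition: Cmin = C₀·(f + f² + … + f^3).
≈ 7.000 × (0.2500 + 0.0625 + 0.0156) ≈ 7.000 × 0.3281 ≈ 2.297 mcg/mL.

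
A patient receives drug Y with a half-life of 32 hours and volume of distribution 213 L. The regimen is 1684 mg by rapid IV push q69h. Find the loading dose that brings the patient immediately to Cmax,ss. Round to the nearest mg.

2171 mg

f = (1/2)^(69/32) ≈ 0.224339; accumulation ratio R = 1/(1−f) ≈ 1.28922.
Loading dose to hit Cmax,ss on first dose: D_load = D_maint·R ≈ 1684 × 1.28922 ≈ 2171.05 mg.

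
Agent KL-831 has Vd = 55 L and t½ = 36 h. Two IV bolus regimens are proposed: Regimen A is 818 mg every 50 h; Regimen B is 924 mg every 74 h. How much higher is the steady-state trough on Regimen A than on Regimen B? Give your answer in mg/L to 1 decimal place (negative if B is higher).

Regimen A: f = (1/2)^(50/36) ≈ 0.3819; Cmin,ss = (818/55)·f/(1−f) ≈ 9.189 mg/L.
Regimen B: f = (1/2)^(74/36) ≈ 0.2406; Cmin,ss = (924/55)·f/(1−f) ≈ 5.323 mg/L.
Difference ≈ 9.189 − 5.323 ≈ 3.866 mg/L.

3.9 mg/L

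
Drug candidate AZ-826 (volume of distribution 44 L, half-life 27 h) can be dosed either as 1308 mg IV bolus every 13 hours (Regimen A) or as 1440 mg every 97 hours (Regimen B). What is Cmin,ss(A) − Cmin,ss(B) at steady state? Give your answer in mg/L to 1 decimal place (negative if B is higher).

72.1 mg/L

Regimen A: f = (1/2)^(13/27) ≈ 0.7162; Cmin,ss = (1308/44)·f/(1−f) ≈ 75.020 mg/L.
Regimen B: f = (1/2)^(97/27) ≈ 0.0829; Cmin,ss = (1440/44)·f/(1−f) ≈ 2.958 mg/L.
Difference ≈ 75.020 − 2.958 ≈ 72.062 mg/L.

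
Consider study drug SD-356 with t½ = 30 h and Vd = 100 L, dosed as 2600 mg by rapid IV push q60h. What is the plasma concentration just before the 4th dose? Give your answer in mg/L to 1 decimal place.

8.5 mg/L

f = (1/2)^(τ/t½) = (1/2)^(60/30) ≈ 0.2500.
C₀ = D/Vd = 2600/100 ≈ 26.000 mg/L.
Before the 4th dose, 3 doses have been given. Superposition: Cmin = C₀·(f + f² + … + f^3).
≈ 26.000 × (0.2500 + 0.0625 + 0.0156) ≈ 26.000 × 0.3281 ≈ 8.531 mg/L.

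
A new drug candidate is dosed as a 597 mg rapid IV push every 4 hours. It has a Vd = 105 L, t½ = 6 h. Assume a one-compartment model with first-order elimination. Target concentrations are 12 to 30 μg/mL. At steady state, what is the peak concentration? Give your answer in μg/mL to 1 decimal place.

15.4 μg/mL

k = ln2/t½ = ln2/6 ≈ 0.115525 h⁻¹; fraction remaining f = e^(−kτ) = e^(−0.115525×4) ≈ 0.6300.
Accumulation ratio R = 1/(1 − f) ≈ 1/0.3700 ≈ 2.7027.
Each bolus raises the concentration by D/Vd = 597/105 ≈ 5.686 μg/mL.
Steady-state peak Cmax,ss = C₀·R ≈ 5.686 × 2.7027 ≈ 15.368 μg/mL.
Peak 15.4 μg/mL vs MTC 30 μg/mL: below toxic threshold.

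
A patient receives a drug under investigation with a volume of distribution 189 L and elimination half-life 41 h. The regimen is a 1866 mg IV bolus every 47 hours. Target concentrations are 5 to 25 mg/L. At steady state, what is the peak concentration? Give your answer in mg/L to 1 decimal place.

18.0 mg/L

Over one 47-h interval, 47/41 ≈ 1.1463 half-lives elapse, leaving f ≈ 0.4518 of each dose.
Accumulation ratio R = 1/(1 − f) ≈ 1/0.5482 ≈ 1.8242.
Each bolus raises the concentration by D/Vd = 1866/189 ≈ 9.873 mg/L.
Cmax,ss = C₀/(1 − f) ≈ 9.873/0.5482 ≈ 18.010 mg/L.
Peak 18.0 mg/L vs MTC 25 mg/L: below toxic threshold.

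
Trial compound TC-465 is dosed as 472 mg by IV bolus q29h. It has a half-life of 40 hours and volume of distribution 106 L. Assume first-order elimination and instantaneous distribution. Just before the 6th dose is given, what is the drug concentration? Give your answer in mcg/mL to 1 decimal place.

6.3 mcg/mL

f = (1/2)^(τ/t½) = (1/2)^(29/40) ≈ 0.6050.
C₀ = D/Vd = 472/106 ≈ 4.453 mcg/mL.
Before the 6th dose, 5 doses have been given. Superposition: Cmin = C₀·(f + f² + … + f^5).
≈ 4.453 × (0.6050 + 0.3660 + 0.2214 + 0.1340 + 0.0811) ≈ 4.453 × 1.4075 ≈ 6.268 mcg/mL.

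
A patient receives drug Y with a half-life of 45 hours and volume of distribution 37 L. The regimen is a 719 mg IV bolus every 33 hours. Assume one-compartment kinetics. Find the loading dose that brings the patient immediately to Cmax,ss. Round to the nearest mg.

1804 mg

f = (1/2)^(33/45) ≈ 0.601513; accumulation ratio R = 1/(1−f) ≈ 2.50949.
Loading dose to hit Cmax,ss on first dose: D_load = D_maint·R ≈ 719 × 2.50949 ≈ 1804.32 mg.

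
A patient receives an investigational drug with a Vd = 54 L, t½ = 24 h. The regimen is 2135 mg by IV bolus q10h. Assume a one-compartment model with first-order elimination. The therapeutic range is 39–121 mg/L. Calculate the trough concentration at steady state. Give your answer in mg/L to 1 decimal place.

k = ln2/t½ = ln2/24 ≈ 0.028881 h⁻¹; fraction remaining f = e^(−kτ) = e^(−0.028881×10) ≈ 0.7492.
At steady state, accumulation factor R = 1/(1 − e^(−kτ)) ≈ 3.9872.
Each bolus raises the concentration by D/Vd = 2135/54 ≈ 39.537 mg/L.
Steady-state peak Cmax,ss = C₀·R ≈ 39.537 × 3.9872 ≈ 157.642 mg/L.
One interval later, Cmin,ss = Cmax,ss·e^(−kτ) ≈ 157.642 × 0.7492 ≈ 118.105 mg/L.
Trough 118.1 mg/L vs MEC 39 mg/L: adequate.

118.1 mg/L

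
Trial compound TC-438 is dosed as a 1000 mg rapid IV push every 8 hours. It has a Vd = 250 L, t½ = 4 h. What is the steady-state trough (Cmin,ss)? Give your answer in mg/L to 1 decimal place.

1.3 mg/L

τ = 8 h = 2 half-lives, so f = (1/2)^2 = 0.25.
Accumulation ratio R = 1/(1 − f) = 1/0.75 = 4/3.
Single-dose peak C₀ = D/Vd = 1000/250 = 4 mg/L.
Steady-state peak Cmax,ss = C₀·R = 4 × 4/3 ≈ 5.333 mg/L.
Steady-state trough Cmin,ss = Cmax,ss·f ≈ 5.333 × 0.25 ≈ 1.333 mg/L.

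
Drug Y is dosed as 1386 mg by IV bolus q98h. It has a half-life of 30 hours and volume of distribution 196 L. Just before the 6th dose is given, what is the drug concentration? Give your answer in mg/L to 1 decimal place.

0.8 mg/L

f = (1/2)^(τ/t½) = (1/2)^(98/30) ≈ 0.1039.
C₀ = D/Vd = 1386/196 ≈ 7.071 mg/L.
Before the 6th dose, 5 doses have been given. Superposition: Cmin = C₀·(f + f² + … + f^5).
≈ 7.071 × (0.1039 + 0.0108 + 0.0011 + 0.0001 + 0.0000) ≈ 7.071 × 0.1159 ≈ 0.820 mg/L.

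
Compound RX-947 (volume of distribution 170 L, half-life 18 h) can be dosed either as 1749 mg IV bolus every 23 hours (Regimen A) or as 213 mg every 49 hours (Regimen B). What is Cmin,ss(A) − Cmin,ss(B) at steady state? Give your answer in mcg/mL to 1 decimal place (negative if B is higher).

Regimen A: f = (1/2)^(23/18) ≈ 0.4124; Cmin,ss = (1749/170)·f/(1−f) ≈ 7.221 mcg/mL.
Regimen B: f = (1/2)^(49/18) ≈ 0.1515; Cmin,ss = (213/170)·f/(1−f) ≈ 0.224 mcg/mL.
Difference ≈ 7.221 − 0.224 ≈ 6.997 mcg/mL.

7.0 mcg/mL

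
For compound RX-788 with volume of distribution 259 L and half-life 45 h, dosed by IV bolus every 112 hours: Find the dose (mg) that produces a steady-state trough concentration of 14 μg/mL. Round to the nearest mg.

τ/t½ = 112/45 ≈ 2.4889, so f = (1/2)^(112/45) ≈ 0.178143.
Cmin,ss = (D/Vd)·f/(1−f), so D = Cmin,ss·Vd·(1−f)/f.
D = 14 × 259 × (1−f)/f ≈ 14 × 259 × 4.61347 ≈ 16728.44 mg.

16728 mg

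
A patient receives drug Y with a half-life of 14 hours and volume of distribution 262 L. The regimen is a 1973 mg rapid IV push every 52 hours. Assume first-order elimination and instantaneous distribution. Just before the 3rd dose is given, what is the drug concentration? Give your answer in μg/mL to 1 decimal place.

0.6 μg/mL

f = (1/2)^(τ/t½) = (1/2)^(52/14) ≈ 0.0762.
C₀ = D/Vd = 1973/262 ≈ 7.531 μg/mL.
Before the 3rd dose, 2 doses have been given. Superposition: Cmin = C₀·(f + f²).
≈ 7.531 × (0.0762 + 0.0058) ≈ 7.531 × 0.0820 ≈ 0.618 μg/mL.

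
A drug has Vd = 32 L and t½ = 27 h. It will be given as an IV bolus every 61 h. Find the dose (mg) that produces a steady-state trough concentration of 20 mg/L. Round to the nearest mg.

τ/t½ = 61/27 ≈ 2.2593, so f = (1/2)^(61/27) ≈ 0.208879.
Cmin,ss = (D/Vd)·f/(1−f), so D = Cmin,ss·Vd·(1−f)/f.
D = 20 × 32 × (1−f)/f ≈ 20 × 32 × 3.78746 ≈ 2423.97 mg.

2424 mg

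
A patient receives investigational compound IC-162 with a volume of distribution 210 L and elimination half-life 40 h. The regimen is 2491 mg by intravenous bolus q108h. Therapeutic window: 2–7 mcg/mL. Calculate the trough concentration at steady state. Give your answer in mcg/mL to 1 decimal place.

τ/t½ = 108/40 ≈ 2.7, so fraction remaining f = (1/2)^(108/40) ≈ 0.1539.
Single-dose peak C₀ = D/Vd = 2491/210 ≈ 11.862 mcg/mL.
Steady-state trough Cmin,ss = C₀·f/(1−f) ≈ 11.862 × 0.1539/0.8461 ≈ 2.158 mcg/mL.
Trough 2.2 mcg/mL vs MEC 2 mcg/mL: adequate.

2.2 mcg/mL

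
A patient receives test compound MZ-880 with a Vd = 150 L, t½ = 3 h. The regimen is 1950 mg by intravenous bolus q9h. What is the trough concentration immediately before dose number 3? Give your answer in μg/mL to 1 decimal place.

f = (1/2)^(τ/t½) = (1/2)^(9/3) ≈ 0.1250.
C₀ = D/Vd = 1950/150 ≈ 13.000 μg/mL.
Before the 3rd dose, 2 doses have been given. Superposition: Cmin = C₀·(f + f²).
≈ 13.000 × (0.1250 + 0.0156) ≈ 13.000 × 0.1406 ≈ 1.828 μg/mL.

1.8 μg/mL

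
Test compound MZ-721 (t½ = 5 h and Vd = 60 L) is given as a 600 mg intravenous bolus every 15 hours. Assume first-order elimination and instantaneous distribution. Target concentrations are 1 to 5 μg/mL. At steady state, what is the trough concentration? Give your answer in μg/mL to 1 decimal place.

1.4 μg/mL

τ = 15 h = 3 half-lives, so f = (1/2)^3 = 0.125.
At steady state, R = 1/(1 − 0.125) = 8/7.
Single-dose peak C₀ = D/Vd = 600/60 = 10 μg/mL.
Steady-state peak Cmax,ss = C₀·R = 10 × 8/7 ≈ 11.429 μg/mL.
Steady-state trough Cmin,ss = Cmax,ss·f ≈ 11.429 × 0.125 ≈ 1.429 μg/mL.
Trough 1.4 μg/mL vs MEC 1 μg/mL: adequate.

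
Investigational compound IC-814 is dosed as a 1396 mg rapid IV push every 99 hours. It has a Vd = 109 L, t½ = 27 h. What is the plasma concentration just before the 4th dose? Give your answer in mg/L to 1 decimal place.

f = (1/2)^(τ/t½) = (1/2)^(99/27) ≈ 0.0787.
C₀ = D/Vd = 1396/109 ≈ 12.807 mg/L.
Before the 4th dose, 3 doses have been given. Superposition: Cmin = C₀·(f + f² + … + f^3).
≈ 12.807 × (0.0787 + 0.0062 + 0.0005) ≈ 12.807 × 0.0854 ≈ 1.094 mg/L.

1.1 mg/L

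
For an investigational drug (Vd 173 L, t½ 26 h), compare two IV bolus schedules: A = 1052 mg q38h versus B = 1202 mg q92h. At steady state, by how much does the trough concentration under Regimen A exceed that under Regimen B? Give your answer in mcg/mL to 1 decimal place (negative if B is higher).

Regimen A: f = (1/2)^(38/26) ≈ 0.3631; Cmin,ss = (1052/173)·f/(1−f) ≈ 3.467 mcg/mL.
Regimen B: f = (1/2)^(92/26) ≈ 0.0861; Cmin,ss = (1202/173)·f/(1−f) ≈ 0.655 mcg/mL.
Difference ≈ 3.467 − 0.655 ≈ 2.812 mcg/mL.

2.8 mcg/mL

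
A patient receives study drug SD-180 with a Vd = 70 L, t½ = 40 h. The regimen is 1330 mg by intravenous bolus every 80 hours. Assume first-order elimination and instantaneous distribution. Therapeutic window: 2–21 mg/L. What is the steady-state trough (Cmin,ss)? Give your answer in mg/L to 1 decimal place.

6.3 mg/L

τ = 80 h = 2 half-lives, so f = (1/2)^2 = 0.25.
At steady state, R = 1/(1 − 0.25) = 4/3.
Single-dose peak C₀ = D/Vd = 1330/70 = 19 mg/L.
Steady-state peak Cmax,ss = C₀·R = 19 × 4/3 ≈ 25.333 mg/L.
Steady-state trough Cmin,ss = Cmax,ss·f ≈ 25.333 × 0.25 ≈ 6.333 mg/L.
Trough 6.3 mg/L vs MEC 2 mg/L: adequate.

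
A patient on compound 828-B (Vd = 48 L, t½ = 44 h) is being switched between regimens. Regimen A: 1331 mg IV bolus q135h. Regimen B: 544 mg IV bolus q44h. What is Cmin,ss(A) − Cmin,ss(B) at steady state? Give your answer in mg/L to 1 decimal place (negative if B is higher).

-7.6 mg/L

Regimen A: f = (1/2)^(135/44) ≈ 0.1192; Cmin,ss = (1331/48)·f/(1−f) ≈ 3.753 mg/L.
Regimen B: f = (1/2)^(44/44) ≈ 0.5000; Cmin,ss = (544/48)·f/(1−f) ≈ 11.333 mg/L.
Difference ≈ 3.753 − 11.333 ≈ -7.580 mg/L.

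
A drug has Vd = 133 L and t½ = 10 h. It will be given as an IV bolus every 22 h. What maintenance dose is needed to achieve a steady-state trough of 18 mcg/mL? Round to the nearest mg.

τ/t½ = 22/10 ≈ 2.2, so f = (1/2)^(22/10) ≈ 0.217638.
Cmin,ss = (D/Vd)·f/(1−f), so D = Cmin,ss·Vd·(1−f)/f.
D = 18 × 133 × (1−f)/f ≈ 18 × 133 × 3.59479 ≈ 8605.93 mg.

8606 mg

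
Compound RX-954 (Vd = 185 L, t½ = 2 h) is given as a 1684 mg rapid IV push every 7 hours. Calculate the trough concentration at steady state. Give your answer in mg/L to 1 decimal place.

k = ln2/t½ = ln2/2 ≈ 0.346574 h⁻¹; fraction remaining f = e^(−kτ) = e^(−0.346574×7) ≈ 0.0884.
Single-dose peak C₀ = D/Vd = 1684/185 ≈ 9.103 mg/L.
Steady-state trough Cmin,ss = C₀·f/(1−f) ≈ 9.103 × 0.0884/0.9116 ≈ 0.883 mg/L.

0.9 mg/L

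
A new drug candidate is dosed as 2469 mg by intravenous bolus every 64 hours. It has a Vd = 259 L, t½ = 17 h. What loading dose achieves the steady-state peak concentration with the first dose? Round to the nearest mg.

f = (1/2)^(64/17) ≈ 0.073572; accumulation ratio R = 1/(1−f) ≈ 1.07941.
Loading dose to hit Cmax,ss on first dose: D_load = D_maint·R ≈ 2469 × 1.07941 ≈ 2665.06 mg.

2665 mg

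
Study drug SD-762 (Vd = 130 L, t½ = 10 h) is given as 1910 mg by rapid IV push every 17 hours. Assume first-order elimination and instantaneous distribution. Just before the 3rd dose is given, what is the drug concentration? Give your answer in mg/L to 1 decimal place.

5.9 mg/L

f = (1/2)^(τ/t½) = (1/2)^(17/10) ≈ 0.3078.
C₀ = D/Vd = 1910/130 ≈ 14.692 mg/L.
Before the 3rd dose, 2 doses have been given. Superposition: Cmin = C₀·(f + f²).
≈ 14.692 × (0.3078 + 0.0947) ≈ 14.692 × 0.4025 ≈ 5.914 mg/L.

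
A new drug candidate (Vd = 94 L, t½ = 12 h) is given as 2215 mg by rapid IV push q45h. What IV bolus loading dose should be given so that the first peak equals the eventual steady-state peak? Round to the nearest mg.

2393 mg

f = (1/2)^(45/12) ≈ 0.074325; accumulation ratio R = 1/(1−f) ≈ 1.08029.
Loading dose to hit Cmax,ss on first dose: D_load = D_maint·R ≈ 2215 × 1.08029 ≈ 2392.84 mg.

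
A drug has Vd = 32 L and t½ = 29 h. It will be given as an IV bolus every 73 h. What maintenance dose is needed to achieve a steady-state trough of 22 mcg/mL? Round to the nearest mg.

3326 mg

τ/t½ = 73/29 ≈ 2.5172, so f = (1/2)^(73/29) ≈ 0.174677.
Cmin,ss = (D/Vd)·f/(1−f), so D = Cmin,ss·Vd·(1−f)/f.
D = 22 × 32 × (1−f)/f ≈ 22 × 32 × 4.72485 ≈ 3326.29 mg.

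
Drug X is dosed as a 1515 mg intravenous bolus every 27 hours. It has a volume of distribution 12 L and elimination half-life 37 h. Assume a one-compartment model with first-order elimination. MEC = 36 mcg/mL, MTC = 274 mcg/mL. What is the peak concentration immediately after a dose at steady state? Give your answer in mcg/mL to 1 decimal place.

τ/t½ = 27/37 ≈ 0.72973, so fraction remaining f = (1/2)^(27/37) ≈ 0.6030.
At steady state, accumulation factor R = 1/(1 − e^(−kτ)) ≈ 2.5189.
Single-dose peak C₀ = D/Vd = 1515/12 ≈ 126.250 mcg/mL.
Cmax,ss = C₀/(1 − f) ≈ 126.250/0.3970 ≈ 318.010 mcg/mL.
Peak 318.0 mcg/mL vs MTC 274 mcg/mL: exceeds toxic threshold.

318.0 mcg/mL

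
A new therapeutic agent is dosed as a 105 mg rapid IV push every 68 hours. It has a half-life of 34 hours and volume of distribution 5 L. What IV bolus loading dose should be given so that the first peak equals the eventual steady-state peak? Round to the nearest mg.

f = (1/2)^(68/34) ≈ 0.250000; accumulation ratio R = 1/(1−f) ≈ 1.33333.
Loading dose to hit Cmax,ss on first dose: D_load = D_maint·R ≈ 105 × 1.33333 ≈ 140.00 mg.

140 mg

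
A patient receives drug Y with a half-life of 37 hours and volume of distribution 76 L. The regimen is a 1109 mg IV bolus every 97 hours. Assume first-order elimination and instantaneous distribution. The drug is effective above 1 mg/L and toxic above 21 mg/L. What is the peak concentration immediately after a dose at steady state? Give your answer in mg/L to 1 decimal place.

τ/t½ = 97/37 ≈ 2.6216, so fraction remaining f = (1/2)^(97/37) ≈ 0.1625.
Accumulation ratio R = 1/(1 − f) ≈ 1/0.8375 ≈ 1.1940.
Each bolus raises the concentration by D/Vd = 1109/76 ≈ 14.592 mg/L.
Steady-state peak Cmax,ss = C₀·R ≈ 14.592 × 1.1940 ≈ 17.423 mg/L.
Peak 17.4 mg/L vs MTC 21 mg/L: below toxic threshold.

17.4 mg/L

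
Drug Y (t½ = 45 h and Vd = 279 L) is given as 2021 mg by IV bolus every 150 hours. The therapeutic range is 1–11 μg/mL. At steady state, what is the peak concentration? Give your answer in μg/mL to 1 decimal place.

8.0 μg/mL

τ/t½ = 150/45 ≈ 3.3333, so fraction remaining f = (1/2)^(150/45) ≈ 0.0992.
Accumulation ratio R = 1/(1 − f) ≈ 1/0.9008 ≈ 1.1101.
Each bolus raises the concentration by D/Vd = 2021/279 ≈ 7.244 μg/mL.
Steady-state peak Cmax,ss = C₀·R ≈ 7.244 × 1.1101 ≈ 8.042 μg/mL.
Peak 8.0 μg/mL vs MTC 11 μg/mL: below toxic threshold.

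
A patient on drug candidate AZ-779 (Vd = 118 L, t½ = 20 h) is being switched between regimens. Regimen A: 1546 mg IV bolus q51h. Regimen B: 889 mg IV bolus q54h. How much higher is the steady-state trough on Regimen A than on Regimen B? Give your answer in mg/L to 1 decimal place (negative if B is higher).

1.3 mg/L

Regimen A: f = (1/2)^(51/20) ≈ 0.1708; Cmin,ss = (1546/118)·f/(1−f) ≈ 2.699 mg/L.
Regimen B: f = (1/2)^(54/20) ≈ 0.1539; Cmin,ss = (889/118)·f/(1−f) ≈ 1.370 mg/L.
Difference ≈ 2.699 − 1.370 ≈ 1.329 mg/L.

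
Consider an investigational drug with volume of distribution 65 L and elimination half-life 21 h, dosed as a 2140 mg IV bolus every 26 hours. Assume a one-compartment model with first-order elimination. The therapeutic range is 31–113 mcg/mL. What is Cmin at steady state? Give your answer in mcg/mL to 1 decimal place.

24.2 mcg/mL

k = ln2/t½ = ln2/21 ≈ 0.033007 h⁻¹; fraction remaining f = e^(−kτ) = e^(−0.033007×26) ≈ 0.4239.
Accumulation ratio R = 1/(1 − f) ≈ 1/0.5761 ≈ 1.7358.
Each bolus raises the concentration by D/Vd = 2140/65 ≈ 32.923 mcg/mL.
Cmax,ss = C₀/(1 − f) ≈ 32.923/0.5761 ≈ 57.148 mcg/mL.
One interval later, Cmin,ss = Cmax,ss·e^(−kτ) ≈ 57.148 × 0.4239 ≈ 24.225 mcg/mL.
Trough 24.2 mcg/mL vs MEC 31 mcg/mL: subtherapeutic.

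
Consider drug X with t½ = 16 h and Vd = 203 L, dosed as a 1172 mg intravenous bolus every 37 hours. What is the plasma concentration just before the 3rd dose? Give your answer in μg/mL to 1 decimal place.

f = (1/2)^(τ/t½) = (1/2)^(37/16) ≈ 0.2013.
C₀ = D/Vd = 1172/203 ≈ 5.773 μg/mL.
Before the 3rd dose, 2 doses have been given. Superposition: Cmin = C₀·(f + f²).
≈ 5.773 × (0.2013 + 0.0405) ≈ 5.773 × 0.2418 ≈ 1.396 μg/mL.

1.4 μg/mL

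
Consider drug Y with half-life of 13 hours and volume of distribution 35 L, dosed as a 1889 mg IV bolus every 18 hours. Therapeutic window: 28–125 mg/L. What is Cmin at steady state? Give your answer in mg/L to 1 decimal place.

33.5 mg/L

Over one 18-h interval, 18/13 ≈ 1.3846 half-lives elapse, leaving f ≈ 0.3830 of each dose.
Single-dose peak C₀ = D/Vd = 1889/35 ≈ 53.971 mg/L.
Steady-state trough Cmin,ss = C₀·f/(1−f) ≈ 53.971 × 0.3830/0.6170 ≈ 33.502 mg/L.
Trough 33.5 mg/L vs MEC 28 mg/L: adequate.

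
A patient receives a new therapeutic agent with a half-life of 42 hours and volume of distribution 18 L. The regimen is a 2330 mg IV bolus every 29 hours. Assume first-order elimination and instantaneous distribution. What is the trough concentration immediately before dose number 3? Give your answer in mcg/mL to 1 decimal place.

f = (1/2)^(τ/t½) = (1/2)^(29/42) ≈ 0.6196.
C₀ = D/Vd = 2330/18 ≈ 129.444 mcg/mL.
Before the 3rd dose, 2 doses have been given. Superposition: Cmin = C₀·(f + f²).
≈ 129.444 × (0.6196 + 0.3839) ≈ 129.444 × 1.0035 ≈ 129.897 mcg/mL.

129.9 mcg/mL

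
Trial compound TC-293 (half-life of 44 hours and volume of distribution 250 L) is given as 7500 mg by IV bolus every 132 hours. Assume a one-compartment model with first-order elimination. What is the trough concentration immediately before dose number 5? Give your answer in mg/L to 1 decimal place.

f = (1/2)^(τ/t½) = (1/2)^(132/44) ≈ 0.1250.
C₀ = D/Vd = 7500/250 ≈ 30.000 mg/L.
Before the 5th dose, 4 doses have been given. Superposition: Cmin = C₀·(f + f² + … + f^4).
≈ 30.000 × (0.1250 + 0.0156 + 0.0020 + 0.0002) ≈ 30.000 × 0.1428 ≈ 4.284 mg/L.

4.3 mg/L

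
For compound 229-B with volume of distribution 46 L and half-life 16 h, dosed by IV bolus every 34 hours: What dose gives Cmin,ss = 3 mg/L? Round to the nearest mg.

464 mg

τ/t½ = 34/16 ≈ 2.125, so f = (1/2)^(34/16) ≈ 0.229251.
Cmin,ss = (D/Vd)·f/(1−f), so D = Cmin,ss·Vd·(1−f)/f.
D = 3 × 46 × (1−f)/f ≈ 3 × 46 × 3.36203 ≈ 463.96 mg.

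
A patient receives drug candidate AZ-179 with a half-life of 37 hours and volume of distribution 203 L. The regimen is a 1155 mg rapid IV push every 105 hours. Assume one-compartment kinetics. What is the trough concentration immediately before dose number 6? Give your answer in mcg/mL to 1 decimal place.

0.9 mcg/mL

f = (1/2)^(τ/t½) = (1/2)^(105/37) ≈ 0.1399.
C₀ = D/Vd = 1155/203 ≈ 5.690 mcg/mL.
Before the 6th dose, 5 doses have been given. Superposition: Cmin = C₀·(f + f² + … + f^5).
≈ 5.690 × (0.1399 + 0.0196 + 0.0027 + 0.0004 + 0.0001) ≈ 5.690 × 0.1627 ≈ 0.926 mcg/mL.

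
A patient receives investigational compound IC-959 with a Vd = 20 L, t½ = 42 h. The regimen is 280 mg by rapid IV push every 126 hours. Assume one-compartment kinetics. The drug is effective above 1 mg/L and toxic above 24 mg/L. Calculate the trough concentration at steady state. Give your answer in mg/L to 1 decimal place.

2.0 mg/L

τ = 126 h = 3 half-lives, so f = (1/2)^3 = 0.125.
Accumulation ratio R = 1/(1 − f) = 1/0.875 = 8/7.
Single-dose peak C₀ = D/Vd = 280/20 = 14 mg/L.
Steady-state peak Cmax,ss = C₀·R = 14 × 8/7 ≈ 16.000 mg/L.
Steady-state trough Cmin,ss = Cmax,ss·f ≈ 16.000 × 0.125 ≈ 2.000 mg/L.
Trough 2.0 mg/L vs MEC 1 mg/L: adequate.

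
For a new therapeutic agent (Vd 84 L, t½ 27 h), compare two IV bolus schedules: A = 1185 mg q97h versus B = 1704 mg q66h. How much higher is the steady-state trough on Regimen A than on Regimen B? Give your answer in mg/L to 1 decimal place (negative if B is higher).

Regimen A: f = (1/2)^(97/27) ≈ 0.0829; Cmin,ss = (1185/84)·f/(1−f) ≈ 1.275 mg/L.
Regimen B: f = (1/2)^(66/27) ≈ 0.1837; Cmin,ss = (1704/84)·f/(1−f) ≈ 4.565 mg/L.
Difference ≈ 1.275 − 4.565 ≈ -3.290 mg/L.

-3.3 mg/L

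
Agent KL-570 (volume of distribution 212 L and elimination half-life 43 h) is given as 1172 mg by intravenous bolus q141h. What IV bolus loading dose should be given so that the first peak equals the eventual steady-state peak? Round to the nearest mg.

1307 mg

f = (1/2)^(141/43) ≈ 0.103015; accumulation ratio R = 1/(1−f) ≈ 1.11485.
Loading dose to hit Cmax,ss on first dose: D_load = D_maint·R ≈ 1172 × 1.11485 ≈ 1306.60 mg.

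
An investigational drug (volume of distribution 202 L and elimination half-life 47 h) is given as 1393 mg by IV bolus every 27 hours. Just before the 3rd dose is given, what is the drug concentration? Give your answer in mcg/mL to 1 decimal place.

f = (1/2)^(τ/t½) = (1/2)^(27/47) ≈ 0.6715.
C₀ = D/Vd = 1393/202 ≈ 6.896 mcg/mL.
Before the 3rd dose, 2 doses have been given. Superposition: Cmin = C₀·(f + f²).
≈ 6.896 × (0.6715 + 0.4509) ≈ 6.896 × 1.1224 ≈ 7.740 mcg/mL.

7.7 mcg/mL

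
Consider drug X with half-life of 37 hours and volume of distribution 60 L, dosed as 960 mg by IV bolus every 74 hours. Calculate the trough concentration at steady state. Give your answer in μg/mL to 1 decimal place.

5.3 μg/mL

τ = 74 h = 2 half-lives, so f = (1/2)^2 = 0.25.
Accumulation ratio R = 1/(1 − f) = 1/0.75 = 4/3.
Single-dose peak C₀ = D/Vd = 960/60 = 16 μg/mL.
Steady-state peak Cmax,ss = C₀·R = 16 × 4/3 ≈ 21.333 μg/mL.
Steady-state trough Cmin,ss = Cmax,ss·f ≈ 21.333 × 0.25 ≈ 5.333 μg/mL.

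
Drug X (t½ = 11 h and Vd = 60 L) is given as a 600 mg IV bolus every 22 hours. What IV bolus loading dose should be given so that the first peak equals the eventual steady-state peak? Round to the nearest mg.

f = (1/2)^(22/11) ≈ 0.250000; accumulation ratio R = 1/(1−f) ≈ 1.33333.
Loading dose to hit Cmax,ss on first dose: D_load = D_maint·R ≈ 600 × 1.33333 ≈ 800.00 mg.

800 mg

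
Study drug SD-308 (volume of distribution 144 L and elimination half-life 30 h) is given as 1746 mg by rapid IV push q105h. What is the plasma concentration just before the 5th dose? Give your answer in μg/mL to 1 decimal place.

f = (1/2)^(τ/t½) = (1/2)^(105/30) ≈ 0.0884.
C₀ = D/Vd = 1746/144 ≈ 12.125 μg/mL.
Before the 5th dose, 4 doses have been given. Superposition: Cmin = C₀·(f + f² + … + f^4).
≈ 12.125 × (0.0884 + 0.0078 + 0.0007 + 0.0001) ≈ 12.125 × 0.0970 ≈ 1.176 μg/mL.

1.2 μg/mL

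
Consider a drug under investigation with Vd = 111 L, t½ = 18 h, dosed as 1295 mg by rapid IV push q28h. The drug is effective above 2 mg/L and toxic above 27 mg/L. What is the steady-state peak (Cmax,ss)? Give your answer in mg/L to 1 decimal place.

17.7 mg/L

k = ln2/t½ = ln2/18 ≈ 0.038508 h⁻¹; fraction remaining f = e^(−kτ) = e^(−0.038508×28) ≈ 0.3402.
Accumulation ratio R = 1/(1 − f) ≈ 1/0.6598 ≈ 1.5156.
Each bolus raises the concentration by D/Vd = 1295/111 ≈ 11.667 mg/L.
Steady-state peak Cmax,ss = C₀·R ≈ 11.667 × 1.5156 ≈ 17.683 mg/L.
Peak 17.7 mg/L vs MTC 27 mg/L: below toxic threshold.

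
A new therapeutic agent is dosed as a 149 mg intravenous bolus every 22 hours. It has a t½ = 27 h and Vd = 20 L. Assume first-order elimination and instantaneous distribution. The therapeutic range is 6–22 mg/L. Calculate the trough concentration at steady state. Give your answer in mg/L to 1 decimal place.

k = ln2/t½ = ln2/27 ≈ 0.025672 h⁻¹; fraction remaining f = e^(−kτ) = e^(−0.025672×22) ≈ 0.5685.
At steady state, accumulation factor R = 1/(1 − e^(−kτ)) ≈ 2.3175.
Each bolus raises the concentration by D/Vd = 149/20 ≈ 7.450 mg/L.
Steady-state peak Cmax,ss = C₀·R ≈ 7.450 × 2.3175 ≈ 17.265 mg/L.
Steady-state trough Cmin,ss = Cmax,ss·f ≈ 17.265 × 0.5685 ≈ 9.815 mg/L.
Trough 9.8 mg/L vs MEC 6 mg/L: adequate.

9.8 mg/L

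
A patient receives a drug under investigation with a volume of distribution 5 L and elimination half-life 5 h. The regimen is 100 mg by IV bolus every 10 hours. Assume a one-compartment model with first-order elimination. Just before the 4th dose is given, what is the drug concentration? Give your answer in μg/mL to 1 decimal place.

6.6 μg/mL

f = (1/2)^(τ/t½) = (1/2)^(10/5) ≈ 0.2500.
C₀ = D/Vd = 100/5 ≈ 20.000 μg/mL.
Before the 4th dose, 3 doses have been given. Superposition: Cmin = C₀·(f + f² + … + f^3).
≈ 20.000 × (0.2500 + 0.0625 + 0.0156) ≈ 20.000 × 0.3281 ≈ 6.562 μg/mL.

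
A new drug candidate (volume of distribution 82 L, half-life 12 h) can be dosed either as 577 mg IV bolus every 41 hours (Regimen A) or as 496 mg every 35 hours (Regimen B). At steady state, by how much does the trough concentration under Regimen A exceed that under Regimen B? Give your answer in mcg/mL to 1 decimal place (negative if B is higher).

Regimen A: f = (1/2)^(41/12) ≈ 0.0936; Cmin,ss = (577/82)·f/(1−f) ≈ 0.727 mcg/mL.
Regimen B: f = (1/2)^(35/12) ≈ 0.1324; Cmin,ss = (496/82)·f/(1−f) ≈ 0.923 mcg/mL.
Difference ≈ 0.727 − 0.923 ≈ -0.196 mcg/mL.

-0.2 mcg/mL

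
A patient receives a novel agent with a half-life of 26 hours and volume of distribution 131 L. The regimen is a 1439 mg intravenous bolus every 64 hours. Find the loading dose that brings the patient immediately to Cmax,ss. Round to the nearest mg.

f = (1/2)^(64/26) ≈ 0.181553; accumulation ratio R = 1/(1−f) ≈ 1.22183.
Loading dose to hit Cmax,ss on first dose: D_load = D_maint·R ≈ 1439 × 1.22183 ≈ 1758.21 mg.

1758 mg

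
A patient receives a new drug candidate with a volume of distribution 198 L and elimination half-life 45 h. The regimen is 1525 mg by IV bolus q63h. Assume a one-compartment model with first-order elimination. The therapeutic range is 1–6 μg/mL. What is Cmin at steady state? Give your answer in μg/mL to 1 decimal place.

k = ln2/t½ = ln2/45 ≈ 0.015403 h⁻¹; fraction remaining f = e^(−kτ) = e^(−0.015403×63) ≈ 0.3789.
Accumulation ratio R = 1/(1 − f) ≈ 1/0.6211 ≈ 1.6100.
Single-dose peak C₀ = D/Vd = 1525/198 ≈ 7.702 μg/mL.
Steady-state peak Cmax,ss = C₀·R ≈ 7.702 × 1.6100 ≈ 12.400 μg/mL.
Steady-state trough Cmin,ss = Cmax,ss·f ≈ 12.400 × 0.3789 ≈ 4.698 μg/mL.
Trough 4.7 μg/mL vs MEC 1 μg/mL: adequate.

4.7 μg/mL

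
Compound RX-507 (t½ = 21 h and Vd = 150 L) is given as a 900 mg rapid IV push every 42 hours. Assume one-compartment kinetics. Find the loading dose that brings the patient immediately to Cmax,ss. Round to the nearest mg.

f = (1/2)^(42/21) ≈ 0.250000; accumulation ratio R = 1/(1−f) ≈ 1.33333.
Loading dose to hit Cmax,ss on first dose: D_load = D_maint·R ≈ 900 × 1.33333 ≈ 1200.00 mg.

1200 mg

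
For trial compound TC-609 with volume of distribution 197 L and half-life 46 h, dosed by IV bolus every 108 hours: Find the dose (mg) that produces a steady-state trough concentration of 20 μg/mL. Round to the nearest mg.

16117 mg

τ/t½ = 108/46 ≈ 2.3478, so f = (1/2)^(108/46) ≈ 0.196442.
Cmin,ss = (D/Vd)·f/(1−f), so D = Cmin,ss·Vd·(1−f)/f.
D = 20 × 197 × (1−f)/f ≈ 20 × 197 × 4.09056 ≈ 16116.81 mg.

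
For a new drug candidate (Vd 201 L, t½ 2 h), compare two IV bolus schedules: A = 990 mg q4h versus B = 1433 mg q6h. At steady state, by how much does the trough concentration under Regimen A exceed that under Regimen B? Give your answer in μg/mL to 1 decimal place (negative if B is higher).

0.6 μg/mL

Regimen A: f = (1/2)^(4/2) ≈ 0.2500; Cmin,ss = (990/201)·f/(1−f) ≈ 1.642 μg/mL.
Regimen B: f = (1/2)^(6/2) ≈ 0.1250; Cmin,ss = (1433/201)·f/(1−f) ≈ 1.018 μg/mL.
Difference ≈ 1.642 − 1.018 ≈ 0.624 μg/mL.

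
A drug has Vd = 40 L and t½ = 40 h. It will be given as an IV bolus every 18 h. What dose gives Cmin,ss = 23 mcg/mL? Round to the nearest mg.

337 mg

τ/t½ = 18/40 ≈ 0.45, so f = (1/2)^(18/40) ≈ 0.732043.
Cmin,ss = (D/Vd)·f/(1−f), so D = Cmin,ss·Vd·(1−f)/f.
D = 23 × 40 × (1−f)/f ≈ 23 × 40 × 0.36604 ≈ 336.76 mg.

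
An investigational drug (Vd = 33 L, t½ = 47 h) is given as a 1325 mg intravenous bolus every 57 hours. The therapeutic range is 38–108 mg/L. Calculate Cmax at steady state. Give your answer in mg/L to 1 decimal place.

k = ln2/t½ = ln2/47 ≈ 0.014748 h⁻¹; fraction remaining f = e^(−kτ) = e^(−0.014748×57) ≈ 0.4314.
Accumulation ratio R = 1/(1 − f) ≈ 1/0.5686 ≈ 1.7587.
Each bolus raises the concentration by D/Vd = 1325/33 ≈ 40.152 mg/L.
Steady-state peak Cmax,ss = C₀·R ≈ 40.152 × 1.7587 ≈ 70.615 mg/L.
Peak 70.6 mg/L vs MTC 108 mg/L: below toxic threshold.

70.6 mg/L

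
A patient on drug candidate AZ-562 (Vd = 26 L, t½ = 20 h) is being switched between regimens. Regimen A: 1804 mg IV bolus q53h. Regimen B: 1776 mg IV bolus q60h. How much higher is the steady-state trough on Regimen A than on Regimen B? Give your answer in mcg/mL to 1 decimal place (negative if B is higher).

3.4 mcg/mL

Regimen A: f = (1/2)^(53/20) ≈ 0.1593; Cmin,ss = (1804/26)·f/(1−f) ≈ 13.147 mcg/mL.
Regimen B: f = (1/2)^(60/20) ≈ 0.1250; Cmin,ss = (1776/26)·f/(1−f) ≈ 9.758 mcg/mL.
Difference ≈ 13.147 − 9.758 ≈ 3.389 mcg/mL.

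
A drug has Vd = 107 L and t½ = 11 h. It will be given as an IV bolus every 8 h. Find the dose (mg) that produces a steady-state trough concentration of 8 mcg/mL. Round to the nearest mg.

561 mg

τ/t½ = 8/11 ≈ 0.72727, so f = (1/2)^(8/11) ≈ 0.604045.
Cmin,ss = (D/Vd)·f/(1−f), so D = Cmin,ss·Vd·(1−f)/f.
D = 8 × 107 × (1−f)/f ≈ 8 × 107 × 0.65551 ≈ 561.12 mg.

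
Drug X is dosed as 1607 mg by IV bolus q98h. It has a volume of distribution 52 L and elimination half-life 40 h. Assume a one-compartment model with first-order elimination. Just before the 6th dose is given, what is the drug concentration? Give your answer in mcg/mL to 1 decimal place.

6.9 mcg/mL

f = (1/2)^(τ/t½) = (1/2)^(98/40) ≈ 0.1830.
C₀ = D/Vd = 1607/52 ≈ 30.904 mcg/mL.
Before the 6th dose, 5 doses have been given. Superposition: Cmin = C₀·(f + f² + … + f^5).
≈ 30.904 × (0.1830 + 0.0335 + 0.0061 + 0.0011 + 0.0002) ≈ 30.904 × 0.2239 ≈ 6.919 mcg/mL.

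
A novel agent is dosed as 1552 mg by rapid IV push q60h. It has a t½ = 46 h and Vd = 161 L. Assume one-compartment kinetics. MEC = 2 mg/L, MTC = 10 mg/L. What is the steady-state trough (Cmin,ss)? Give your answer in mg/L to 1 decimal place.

k = ln2/t½ = ln2/46 ≈ 0.015068 h⁻¹; fraction remaining f = e^(−kτ) = e^(−0.015068×60) ≈ 0.4049.
Accumulation ratio R = 1/(1 − f) ≈ 1/0.5951 ≈ 1.6804.
Single-dose peak C₀ = D/Vd = 1552/161 ≈ 9.640 mg/L.
Cmax,ss = C₀/(1 − f) ≈ 9.640/0.5951 ≈ 16.199 mg/L.
Steady-state trough Cmin,ss = Cmax,ss·f ≈ 16.199 × 0.4049 ≈ 6.559 mg/L.
Trough 6.6 mg/L vs MEC 2 mg/L: adequate.

6.6 mg/L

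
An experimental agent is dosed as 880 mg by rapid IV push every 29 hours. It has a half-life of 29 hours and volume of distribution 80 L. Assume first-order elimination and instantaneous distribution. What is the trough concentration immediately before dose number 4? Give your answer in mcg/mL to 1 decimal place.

f = (1/2)^(τ/t½) = (1/2)^(29/29) ≈ 0.5000.
C₀ = D/Vd = 880/80 ≈ 11.000 mcg/mL.
Before the 4th dose, 3 doses have been given. Superposition: Cmin = C₀·(f + f² + … + f^3).
≈ 11.000 × (0.5000 + 0.2500 + 0.1250) ≈ 11.000 × 0.8750 ≈ 9.625 mcg/mL.

9.6 mcg/mL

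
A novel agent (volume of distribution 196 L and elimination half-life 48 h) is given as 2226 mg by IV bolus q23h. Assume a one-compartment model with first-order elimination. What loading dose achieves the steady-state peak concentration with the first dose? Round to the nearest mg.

f = (1/2)^(23/48) ≈ 0.717392; accumulation ratio R = 1/(1−f) ≈ 3.53847.
Loading dose to hit Cmax,ss on first dose: D_load = D_maint·R ≈ 2226 × 3.53847 ≈ 7876.63 mg.

7877 mg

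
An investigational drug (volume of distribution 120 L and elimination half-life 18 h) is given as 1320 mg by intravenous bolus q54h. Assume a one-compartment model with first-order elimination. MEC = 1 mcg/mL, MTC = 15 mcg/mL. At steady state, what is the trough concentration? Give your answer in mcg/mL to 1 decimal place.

1.6 mcg/mL

The dosing interval is 3 half-lives, so f = 2^(−3) = 0.125.
At steady state, R = 1/(1 − 0.125) = 8/7.
Single-dose peak C₀ = D/Vd = 1320/120 = 11 mcg/mL.
Steady-state peak Cmax,ss = C₀·R = 11 × 8/7 ≈ 12.571 mcg/mL.
Steady-state trough Cmin,ss = Cmax,ss·f ≈ 12.571 × 0.125 ≈ 1.571 mcg/mL.
Trough 1.6 mcg/mL vs MEC 1 mcg/mL: adequate.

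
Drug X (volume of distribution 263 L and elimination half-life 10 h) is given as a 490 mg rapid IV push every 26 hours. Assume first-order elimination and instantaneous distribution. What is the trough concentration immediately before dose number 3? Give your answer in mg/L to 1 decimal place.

0.4 mg/L

f = (1/2)^(τ/t½) = (1/2)^(26/10) ≈ 0.1649.
C₀ = D/Vd = 490/263 ≈ 1.863 mg/L.
Before the 3rd dose, 2 doses have been given. Superposition: Cmin = C₀·(f + f²).
≈ 1.863 × (0.1649 + 0.0272) ≈ 1.863 × 0.1921 ≈ 0.358 mg/L.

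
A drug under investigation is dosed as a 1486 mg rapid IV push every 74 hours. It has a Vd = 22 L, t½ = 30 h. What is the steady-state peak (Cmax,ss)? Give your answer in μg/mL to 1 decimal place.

82.5 μg/mL

Over one 74-h interval, 74/30 ≈ 2.4667 half-lives elapse, leaving f ≈ 0.1809 of each dose.
At steady state, accumulation factor R = 1/(1 − e^(−kτ)) ≈ 1.2209.
Each bolus raises the concentration by D/Vd = 1486/22 ≈ 67.545 μg/mL.
Steady-state peak Cmax,ss = C₀·R ≈ 67.545 × 1.2209 ≈ 82.466 μg/mL.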